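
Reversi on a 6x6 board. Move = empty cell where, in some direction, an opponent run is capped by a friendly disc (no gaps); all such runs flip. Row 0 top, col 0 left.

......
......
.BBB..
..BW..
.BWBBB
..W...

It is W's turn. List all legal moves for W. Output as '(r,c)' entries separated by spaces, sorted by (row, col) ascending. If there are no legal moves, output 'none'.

(1,0): no bracket -> illegal
(1,1): flips 1 -> legal
(1,2): flips 2 -> legal
(1,3): flips 1 -> legal
(1,4): no bracket -> illegal
(2,0): no bracket -> illegal
(2,4): no bracket -> illegal
(3,0): flips 1 -> legal
(3,1): flips 1 -> legal
(3,4): flips 1 -> legal
(3,5): no bracket -> illegal
(4,0): flips 1 -> legal
(5,0): no bracket -> illegal
(5,1): no bracket -> illegal
(5,3): flips 1 -> legal
(5,4): no bracket -> illegal
(5,5): flips 1 -> legal

Answer: (1,1) (1,2) (1,3) (3,0) (3,1) (3,4) (4,0) (5,3) (5,5)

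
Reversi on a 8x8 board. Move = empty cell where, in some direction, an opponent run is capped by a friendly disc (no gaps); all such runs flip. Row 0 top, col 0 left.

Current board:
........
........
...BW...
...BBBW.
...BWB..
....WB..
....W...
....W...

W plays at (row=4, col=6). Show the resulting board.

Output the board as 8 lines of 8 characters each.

Answer: ........
........
...BW...
...BBWW.
...BWWW.
....WW..
....W...
....W...

Derivation:
Place W at (4,6); scan 8 dirs for brackets.
Dir NW: opp run (3,5) capped by W -> flip
Dir N: first cell 'W' (not opp) -> no flip
Dir NE: first cell '.' (not opp) -> no flip
Dir W: opp run (4,5) capped by W -> flip
Dir E: first cell '.' (not opp) -> no flip
Dir SW: opp run (5,5) capped by W -> flip
Dir S: first cell '.' (not opp) -> no flip
Dir SE: first cell '.' (not opp) -> no flip
All flips: (3,5) (4,5) (5,5)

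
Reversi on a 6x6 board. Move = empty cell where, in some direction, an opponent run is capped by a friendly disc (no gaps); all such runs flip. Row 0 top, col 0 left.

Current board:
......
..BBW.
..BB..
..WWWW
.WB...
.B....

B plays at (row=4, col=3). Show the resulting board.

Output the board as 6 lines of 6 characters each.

Place B at (4,3); scan 8 dirs for brackets.
Dir NW: opp run (3,2), next='.' -> no flip
Dir N: opp run (3,3) capped by B -> flip
Dir NE: opp run (3,4), next='.' -> no flip
Dir W: first cell 'B' (not opp) -> no flip
Dir E: first cell '.' (not opp) -> no flip
Dir SW: first cell '.' (not opp) -> no flip
Dir S: first cell '.' (not opp) -> no flip
Dir SE: first cell '.' (not opp) -> no flip
All flips: (3,3)

Answer: ......
..BBW.
..BB..
..WBWW
.WBB..
.B....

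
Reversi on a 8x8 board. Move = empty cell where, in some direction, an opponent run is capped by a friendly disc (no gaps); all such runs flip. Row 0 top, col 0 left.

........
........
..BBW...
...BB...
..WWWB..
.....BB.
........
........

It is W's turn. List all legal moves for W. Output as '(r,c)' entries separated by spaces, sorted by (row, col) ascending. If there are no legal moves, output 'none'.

(1,1): flips 2 -> legal
(1,2): no bracket -> illegal
(1,3): flips 2 -> legal
(1,4): no bracket -> illegal
(2,1): flips 2 -> legal
(2,5): flips 1 -> legal
(3,1): no bracket -> illegal
(3,2): no bracket -> illegal
(3,5): no bracket -> illegal
(3,6): no bracket -> illegal
(4,6): flips 1 -> legal
(4,7): no bracket -> illegal
(5,4): no bracket -> illegal
(5,7): no bracket -> illegal
(6,4): no bracket -> illegal
(6,5): no bracket -> illegal
(6,6): flips 1 -> legal
(6,7): no bracket -> illegal

Answer: (1,1) (1,3) (2,1) (2,5) (4,6) (6,6)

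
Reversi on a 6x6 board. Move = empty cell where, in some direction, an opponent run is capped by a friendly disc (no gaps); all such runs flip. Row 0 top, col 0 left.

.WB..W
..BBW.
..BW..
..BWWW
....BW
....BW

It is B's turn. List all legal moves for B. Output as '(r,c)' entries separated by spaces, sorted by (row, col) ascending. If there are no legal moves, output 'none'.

Answer: (0,0) (1,5) (2,4) (4,3)

Derivation:
(0,0): flips 1 -> legal
(0,3): no bracket -> illegal
(0,4): no bracket -> illegal
(1,0): no bracket -> illegal
(1,1): no bracket -> illegal
(1,5): flips 1 -> legal
(2,4): flips 2 -> legal
(2,5): no bracket -> illegal
(4,2): no bracket -> illegal
(4,3): flips 2 -> legal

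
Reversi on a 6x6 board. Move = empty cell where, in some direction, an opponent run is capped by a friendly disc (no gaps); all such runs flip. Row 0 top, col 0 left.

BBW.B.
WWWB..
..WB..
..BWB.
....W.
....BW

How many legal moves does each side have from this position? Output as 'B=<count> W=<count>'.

-- B to move --
(0,3): flips 1 -> legal
(2,0): flips 1 -> legal
(2,1): flips 2 -> legal
(2,4): no bracket -> illegal
(3,1): flips 1 -> legal
(3,5): no bracket -> illegal
(4,2): no bracket -> illegal
(4,3): flips 1 -> legal
(4,5): no bracket -> illegal
(5,3): no bracket -> illegal
B mobility = 5
-- W to move --
(0,3): flips 2 -> legal
(0,5): no bracket -> illegal
(1,4): flips 1 -> legal
(1,5): no bracket -> illegal
(2,1): no bracket -> illegal
(2,4): flips 3 -> legal
(2,5): no bracket -> illegal
(3,1): flips 1 -> legal
(3,5): flips 1 -> legal
(4,1): no bracket -> illegal
(4,2): flips 1 -> legal
(4,3): no bracket -> illegal
(4,5): flips 2 -> legal
(5,3): flips 1 -> legal
W mobility = 8

Answer: B=5 W=8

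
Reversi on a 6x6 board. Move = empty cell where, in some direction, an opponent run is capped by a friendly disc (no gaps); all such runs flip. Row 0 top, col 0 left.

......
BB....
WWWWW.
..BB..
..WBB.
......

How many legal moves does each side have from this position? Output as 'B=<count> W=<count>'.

Answer: B=9 W=8

Derivation:
-- B to move --
(1,2): flips 1 -> legal
(1,3): flips 1 -> legal
(1,4): flips 1 -> legal
(1,5): flips 1 -> legal
(2,5): no bracket -> illegal
(3,0): flips 1 -> legal
(3,1): flips 1 -> legal
(3,4): no bracket -> illegal
(3,5): no bracket -> illegal
(4,1): flips 1 -> legal
(5,1): flips 1 -> legal
(5,2): flips 1 -> legal
(5,3): no bracket -> illegal
B mobility = 9
-- W to move --
(0,0): flips 2 -> legal
(0,1): flips 1 -> legal
(0,2): flips 1 -> legal
(1,2): no bracket -> illegal
(3,1): no bracket -> illegal
(3,4): no bracket -> illegal
(3,5): no bracket -> illegal
(4,1): flips 1 -> legal
(4,5): flips 2 -> legal
(5,2): no bracket -> illegal
(5,3): flips 2 -> legal
(5,4): flips 2 -> legal
(5,5): flips 2 -> legal
W mobility = 8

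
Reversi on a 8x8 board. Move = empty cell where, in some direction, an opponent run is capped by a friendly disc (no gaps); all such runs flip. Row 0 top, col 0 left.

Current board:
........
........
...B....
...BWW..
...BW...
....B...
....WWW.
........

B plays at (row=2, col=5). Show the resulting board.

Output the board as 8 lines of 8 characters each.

Answer: ........
........
...B.B..
...BBW..
...BW...
....B...
....WWW.
........

Derivation:
Place B at (2,5); scan 8 dirs for brackets.
Dir NW: first cell '.' (not opp) -> no flip
Dir N: first cell '.' (not opp) -> no flip
Dir NE: first cell '.' (not opp) -> no flip
Dir W: first cell '.' (not opp) -> no flip
Dir E: first cell '.' (not opp) -> no flip
Dir SW: opp run (3,4) capped by B -> flip
Dir S: opp run (3,5), next='.' -> no flip
Dir SE: first cell '.' (not opp) -> no flip
All flips: (3,4)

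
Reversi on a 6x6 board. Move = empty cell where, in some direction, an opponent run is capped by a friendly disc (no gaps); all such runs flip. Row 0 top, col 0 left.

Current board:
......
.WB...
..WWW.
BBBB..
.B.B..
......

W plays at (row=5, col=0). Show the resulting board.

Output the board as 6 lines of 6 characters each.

Answer: ......
.WB...
..WWW.
BBWB..
.W.B..
W.....

Derivation:
Place W at (5,0); scan 8 dirs for brackets.
Dir NW: edge -> no flip
Dir N: first cell '.' (not opp) -> no flip
Dir NE: opp run (4,1) (3,2) capped by W -> flip
Dir W: edge -> no flip
Dir E: first cell '.' (not opp) -> no flip
Dir SW: edge -> no flip
Dir S: edge -> no flip
Dir SE: edge -> no flip
All flips: (3,2) (4,1)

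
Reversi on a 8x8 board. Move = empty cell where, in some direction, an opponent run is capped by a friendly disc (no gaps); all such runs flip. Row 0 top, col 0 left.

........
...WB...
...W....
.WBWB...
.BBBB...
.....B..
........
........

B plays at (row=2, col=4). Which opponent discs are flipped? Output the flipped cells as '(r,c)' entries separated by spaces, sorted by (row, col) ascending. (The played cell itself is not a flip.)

Answer: (3,3)

Derivation:
Dir NW: opp run (1,3), next='.' -> no flip
Dir N: first cell 'B' (not opp) -> no flip
Dir NE: first cell '.' (not opp) -> no flip
Dir W: opp run (2,3), next='.' -> no flip
Dir E: first cell '.' (not opp) -> no flip
Dir SW: opp run (3,3) capped by B -> flip
Dir S: first cell 'B' (not opp) -> no flip
Dir SE: first cell '.' (not opp) -> no flip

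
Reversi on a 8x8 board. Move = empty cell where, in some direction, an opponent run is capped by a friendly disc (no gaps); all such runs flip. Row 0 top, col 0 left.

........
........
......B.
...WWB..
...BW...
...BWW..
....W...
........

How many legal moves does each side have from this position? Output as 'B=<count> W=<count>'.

-- B to move --
(2,2): no bracket -> illegal
(2,3): flips 1 -> legal
(2,4): no bracket -> illegal
(2,5): flips 1 -> legal
(3,2): flips 2 -> legal
(4,2): no bracket -> illegal
(4,5): flips 1 -> legal
(4,6): no bracket -> illegal
(5,6): flips 2 -> legal
(6,3): no bracket -> illegal
(6,5): flips 1 -> legal
(6,6): no bracket -> illegal
(7,3): no bracket -> illegal
(7,4): no bracket -> illegal
(7,5): flips 1 -> legal
B mobility = 7
-- W to move --
(1,5): no bracket -> illegal
(1,6): no bracket -> illegal
(1,7): flips 2 -> legal
(2,4): no bracket -> illegal
(2,5): no bracket -> illegal
(2,7): no bracket -> illegal
(3,2): flips 1 -> legal
(3,6): flips 1 -> legal
(3,7): no bracket -> illegal
(4,2): flips 2 -> legal
(4,5): no bracket -> illegal
(4,6): no bracket -> illegal
(5,2): flips 2 -> legal
(6,2): flips 1 -> legal
(6,3): flips 2 -> legal
W mobility = 7

Answer: B=7 W=7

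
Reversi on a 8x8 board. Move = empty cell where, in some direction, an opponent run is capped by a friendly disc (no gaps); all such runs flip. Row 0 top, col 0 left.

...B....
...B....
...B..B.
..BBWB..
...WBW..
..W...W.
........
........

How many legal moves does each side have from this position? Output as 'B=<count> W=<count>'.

-- B to move --
(2,4): flips 1 -> legal
(2,5): no bracket -> illegal
(3,6): no bracket -> illegal
(4,1): no bracket -> illegal
(4,2): flips 1 -> legal
(4,6): flips 1 -> legal
(4,7): no bracket -> illegal
(5,1): no bracket -> illegal
(5,3): flips 1 -> legal
(5,4): flips 1 -> legal
(5,5): flips 1 -> legal
(5,7): no bracket -> illegal
(6,1): no bracket -> illegal
(6,2): no bracket -> illegal
(6,3): no bracket -> illegal
(6,5): no bracket -> illegal
(6,6): no bracket -> illegal
(6,7): flips 3 -> legal
B mobility = 7
-- W to move --
(0,2): no bracket -> illegal
(0,4): no bracket -> illegal
(1,2): flips 1 -> legal
(1,4): no bracket -> illegal
(1,5): no bracket -> illegal
(1,6): no bracket -> illegal
(1,7): no bracket -> illegal
(2,1): flips 1 -> legal
(2,2): no bracket -> illegal
(2,4): no bracket -> illegal
(2,5): flips 1 -> legal
(2,7): no bracket -> illegal
(3,1): flips 2 -> legal
(3,6): flips 1 -> legal
(3,7): no bracket -> illegal
(4,1): no bracket -> illegal
(4,2): no bracket -> illegal
(4,6): no bracket -> illegal
(5,3): no bracket -> illegal
(5,4): flips 1 -> legal
(5,5): no bracket -> illegal
W mobility = 6

Answer: B=7 W=6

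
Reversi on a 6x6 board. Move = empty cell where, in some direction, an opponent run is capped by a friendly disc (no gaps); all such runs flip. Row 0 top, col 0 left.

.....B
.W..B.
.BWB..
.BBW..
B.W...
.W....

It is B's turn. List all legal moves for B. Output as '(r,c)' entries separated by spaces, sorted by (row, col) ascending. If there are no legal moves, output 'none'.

Answer: (0,1) (1,2) (1,3) (3,4) (4,3) (5,2) (5,3)

Derivation:
(0,0): no bracket -> illegal
(0,1): flips 1 -> legal
(0,2): no bracket -> illegal
(1,0): no bracket -> illegal
(1,2): flips 1 -> legal
(1,3): flips 1 -> legal
(2,0): no bracket -> illegal
(2,4): no bracket -> illegal
(3,4): flips 1 -> legal
(4,1): no bracket -> illegal
(4,3): flips 1 -> legal
(4,4): no bracket -> illegal
(5,0): no bracket -> illegal
(5,2): flips 1 -> legal
(5,3): flips 1 -> legal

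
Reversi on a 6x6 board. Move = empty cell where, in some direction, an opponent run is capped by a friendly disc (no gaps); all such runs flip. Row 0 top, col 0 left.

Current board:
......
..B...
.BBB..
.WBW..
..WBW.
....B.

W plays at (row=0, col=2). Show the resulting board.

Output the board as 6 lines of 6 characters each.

Answer: ..W...
..W...
.BWB..
.WWW..
..WBW.
....B.

Derivation:
Place W at (0,2); scan 8 dirs for brackets.
Dir NW: edge -> no flip
Dir N: edge -> no flip
Dir NE: edge -> no flip
Dir W: first cell '.' (not opp) -> no flip
Dir E: first cell '.' (not opp) -> no flip
Dir SW: first cell '.' (not opp) -> no flip
Dir S: opp run (1,2) (2,2) (3,2) capped by W -> flip
Dir SE: first cell '.' (not opp) -> no flip
All flips: (1,2) (2,2) (3,2)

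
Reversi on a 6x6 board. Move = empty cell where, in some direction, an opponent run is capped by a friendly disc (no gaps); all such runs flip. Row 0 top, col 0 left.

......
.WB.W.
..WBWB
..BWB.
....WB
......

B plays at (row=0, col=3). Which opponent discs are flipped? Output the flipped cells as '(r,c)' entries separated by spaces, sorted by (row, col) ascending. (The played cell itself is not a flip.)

Dir NW: edge -> no flip
Dir N: edge -> no flip
Dir NE: edge -> no flip
Dir W: first cell '.' (not opp) -> no flip
Dir E: first cell '.' (not opp) -> no flip
Dir SW: first cell 'B' (not opp) -> no flip
Dir S: first cell '.' (not opp) -> no flip
Dir SE: opp run (1,4) capped by B -> flip

Answer: (1,4)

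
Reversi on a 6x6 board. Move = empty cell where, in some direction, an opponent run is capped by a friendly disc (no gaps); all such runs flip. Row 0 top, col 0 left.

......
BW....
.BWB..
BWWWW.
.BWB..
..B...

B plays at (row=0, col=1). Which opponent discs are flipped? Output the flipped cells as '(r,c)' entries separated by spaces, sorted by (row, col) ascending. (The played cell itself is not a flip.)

Answer: (1,1)

Derivation:
Dir NW: edge -> no flip
Dir N: edge -> no flip
Dir NE: edge -> no flip
Dir W: first cell '.' (not opp) -> no flip
Dir E: first cell '.' (not opp) -> no flip
Dir SW: first cell 'B' (not opp) -> no flip
Dir S: opp run (1,1) capped by B -> flip
Dir SE: first cell '.' (not opp) -> no flip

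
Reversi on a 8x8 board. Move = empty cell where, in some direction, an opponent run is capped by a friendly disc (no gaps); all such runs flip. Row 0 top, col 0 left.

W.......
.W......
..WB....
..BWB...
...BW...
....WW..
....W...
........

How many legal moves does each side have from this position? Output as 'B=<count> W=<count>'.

-- B to move --
(0,1): no bracket -> illegal
(0,2): no bracket -> illegal
(1,0): no bracket -> illegal
(1,2): flips 1 -> legal
(1,3): no bracket -> illegal
(2,0): no bracket -> illegal
(2,1): flips 1 -> legal
(2,4): no bracket -> illegal
(3,1): no bracket -> illegal
(3,5): no bracket -> illegal
(4,2): no bracket -> illegal
(4,5): flips 1 -> legal
(4,6): no bracket -> illegal
(5,3): no bracket -> illegal
(5,6): no bracket -> illegal
(6,3): no bracket -> illegal
(6,5): flips 1 -> legal
(6,6): no bracket -> illegal
(7,3): no bracket -> illegal
(7,4): flips 3 -> legal
(7,5): no bracket -> illegal
B mobility = 5
-- W to move --
(1,2): no bracket -> illegal
(1,3): flips 1 -> legal
(1,4): no bracket -> illegal
(2,1): flips 2 -> legal
(2,4): flips 2 -> legal
(2,5): no bracket -> illegal
(3,1): flips 1 -> legal
(3,5): flips 1 -> legal
(4,1): no bracket -> illegal
(4,2): flips 2 -> legal
(4,5): no bracket -> illegal
(5,2): no bracket -> illegal
(5,3): flips 1 -> legal
W mobility = 7

Answer: B=5 W=7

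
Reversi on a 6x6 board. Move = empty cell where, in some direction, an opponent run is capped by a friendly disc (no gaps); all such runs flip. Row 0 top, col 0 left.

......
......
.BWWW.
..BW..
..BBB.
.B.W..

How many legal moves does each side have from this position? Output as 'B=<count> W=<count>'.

-- B to move --
(1,1): flips 2 -> legal
(1,2): flips 1 -> legal
(1,3): flips 2 -> legal
(1,4): flips 1 -> legal
(1,5): flips 2 -> legal
(2,5): flips 3 -> legal
(3,1): no bracket -> illegal
(3,4): flips 1 -> legal
(3,5): no bracket -> illegal
(5,2): no bracket -> illegal
(5,4): no bracket -> illegal
B mobility = 7
-- W to move --
(1,0): no bracket -> illegal
(1,1): no bracket -> illegal
(1,2): no bracket -> illegal
(2,0): flips 1 -> legal
(3,0): no bracket -> illegal
(3,1): flips 2 -> legal
(3,4): no bracket -> illegal
(3,5): flips 1 -> legal
(4,0): no bracket -> illegal
(4,1): flips 1 -> legal
(4,5): no bracket -> illegal
(5,0): no bracket -> illegal
(5,2): flips 2 -> legal
(5,4): no bracket -> illegal
(5,5): flips 1 -> legal
W mobility = 6

Answer: B=7 W=6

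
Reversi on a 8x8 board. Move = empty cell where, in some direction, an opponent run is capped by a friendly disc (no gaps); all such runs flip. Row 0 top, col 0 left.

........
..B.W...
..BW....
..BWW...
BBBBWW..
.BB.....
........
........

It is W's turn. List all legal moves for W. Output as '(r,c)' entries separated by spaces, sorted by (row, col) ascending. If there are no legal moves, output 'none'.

Answer: (0,1) (1,1) (2,1) (3,1) (5,0) (5,3) (6,0) (6,1)

Derivation:
(0,1): flips 1 -> legal
(0,2): no bracket -> illegal
(0,3): no bracket -> illegal
(1,1): flips 1 -> legal
(1,3): no bracket -> illegal
(2,1): flips 1 -> legal
(3,0): no bracket -> illegal
(3,1): flips 1 -> legal
(5,0): flips 2 -> legal
(5,3): flips 1 -> legal
(5,4): no bracket -> illegal
(6,0): flips 2 -> legal
(6,1): flips 2 -> legal
(6,2): no bracket -> illegal
(6,3): no bracket -> illegal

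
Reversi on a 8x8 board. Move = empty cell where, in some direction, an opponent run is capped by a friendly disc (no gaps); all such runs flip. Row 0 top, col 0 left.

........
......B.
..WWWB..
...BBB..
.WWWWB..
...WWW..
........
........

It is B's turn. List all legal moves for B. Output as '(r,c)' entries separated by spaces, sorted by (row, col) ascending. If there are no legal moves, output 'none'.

(1,1): flips 1 -> legal
(1,2): flips 1 -> legal
(1,3): flips 2 -> legal
(1,4): flips 1 -> legal
(1,5): flips 1 -> legal
(2,1): flips 3 -> legal
(3,0): no bracket -> illegal
(3,1): no bracket -> illegal
(3,2): no bracket -> illegal
(4,0): flips 4 -> legal
(4,6): no bracket -> illegal
(5,0): no bracket -> illegal
(5,1): flips 1 -> legal
(5,2): flips 1 -> legal
(5,6): no bracket -> illegal
(6,2): flips 2 -> legal
(6,3): flips 3 -> legal
(6,4): flips 2 -> legal
(6,5): flips 1 -> legal
(6,6): flips 2 -> legal

Answer: (1,1) (1,2) (1,3) (1,4) (1,5) (2,1) (4,0) (5,1) (5,2) (6,2) (6,3) (6,4) (6,5) (6,6)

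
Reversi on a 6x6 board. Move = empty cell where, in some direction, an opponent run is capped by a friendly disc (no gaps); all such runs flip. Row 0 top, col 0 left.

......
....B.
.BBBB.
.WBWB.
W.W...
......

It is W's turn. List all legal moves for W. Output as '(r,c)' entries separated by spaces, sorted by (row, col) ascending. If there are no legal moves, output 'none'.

(0,3): no bracket -> illegal
(0,4): no bracket -> illegal
(0,5): no bracket -> illegal
(1,0): no bracket -> illegal
(1,1): flips 2 -> legal
(1,2): flips 2 -> legal
(1,3): flips 2 -> legal
(1,5): flips 1 -> legal
(2,0): no bracket -> illegal
(2,5): no bracket -> illegal
(3,0): no bracket -> illegal
(3,5): flips 1 -> legal
(4,1): no bracket -> illegal
(4,3): no bracket -> illegal
(4,4): no bracket -> illegal
(4,5): no bracket -> illegal

Answer: (1,1) (1,2) (1,3) (1,5) (3,5)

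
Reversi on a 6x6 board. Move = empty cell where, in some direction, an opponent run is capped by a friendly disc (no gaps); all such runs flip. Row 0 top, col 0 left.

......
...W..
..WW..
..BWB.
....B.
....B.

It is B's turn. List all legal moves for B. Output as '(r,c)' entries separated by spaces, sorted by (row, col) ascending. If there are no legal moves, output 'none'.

Answer: (1,1) (1,2) (1,4)

Derivation:
(0,2): no bracket -> illegal
(0,3): no bracket -> illegal
(0,4): no bracket -> illegal
(1,1): flips 2 -> legal
(1,2): flips 2 -> legal
(1,4): flips 1 -> legal
(2,1): no bracket -> illegal
(2,4): no bracket -> illegal
(3,1): no bracket -> illegal
(4,2): no bracket -> illegal
(4,3): no bracket -> illegal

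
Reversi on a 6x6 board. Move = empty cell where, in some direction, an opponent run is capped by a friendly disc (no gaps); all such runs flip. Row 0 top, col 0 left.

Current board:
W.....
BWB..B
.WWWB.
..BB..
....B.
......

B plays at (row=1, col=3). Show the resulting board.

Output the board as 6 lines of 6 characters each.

Place B at (1,3); scan 8 dirs for brackets.
Dir NW: first cell '.' (not opp) -> no flip
Dir N: first cell '.' (not opp) -> no flip
Dir NE: first cell '.' (not opp) -> no flip
Dir W: first cell 'B' (not opp) -> no flip
Dir E: first cell '.' (not opp) -> no flip
Dir SW: opp run (2,2), next='.' -> no flip
Dir S: opp run (2,3) capped by B -> flip
Dir SE: first cell 'B' (not opp) -> no flip
All flips: (2,3)

Answer: W.....
BWBB.B
.WWBB.
..BB..
....B.
......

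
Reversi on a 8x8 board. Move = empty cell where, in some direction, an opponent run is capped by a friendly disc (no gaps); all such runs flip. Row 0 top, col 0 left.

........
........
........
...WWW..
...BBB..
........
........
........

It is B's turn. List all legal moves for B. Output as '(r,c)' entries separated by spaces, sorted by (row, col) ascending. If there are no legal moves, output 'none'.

(2,2): flips 1 -> legal
(2,3): flips 2 -> legal
(2,4): flips 1 -> legal
(2,5): flips 2 -> legal
(2,6): flips 1 -> legal
(3,2): no bracket -> illegal
(3,6): no bracket -> illegal
(4,2): no bracket -> illegal
(4,6): no bracket -> illegal

Answer: (2,2) (2,3) (2,4) (2,5) (2,6)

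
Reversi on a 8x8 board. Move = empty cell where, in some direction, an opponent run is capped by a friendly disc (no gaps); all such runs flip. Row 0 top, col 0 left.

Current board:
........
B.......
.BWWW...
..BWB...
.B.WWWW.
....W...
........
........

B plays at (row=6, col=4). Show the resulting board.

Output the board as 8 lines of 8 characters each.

Answer: ........
B.......
.BWWW...
..BWB...
.B.WBWW.
....B...
....B...
........

Derivation:
Place B at (6,4); scan 8 dirs for brackets.
Dir NW: first cell '.' (not opp) -> no flip
Dir N: opp run (5,4) (4,4) capped by B -> flip
Dir NE: first cell '.' (not opp) -> no flip
Dir W: first cell '.' (not opp) -> no flip
Dir E: first cell '.' (not opp) -> no flip
Dir SW: first cell '.' (not opp) -> no flip
Dir S: first cell '.' (not opp) -> no flip
Dir SE: first cell '.' (not opp) -> no flip
All flips: (4,4) (5,4)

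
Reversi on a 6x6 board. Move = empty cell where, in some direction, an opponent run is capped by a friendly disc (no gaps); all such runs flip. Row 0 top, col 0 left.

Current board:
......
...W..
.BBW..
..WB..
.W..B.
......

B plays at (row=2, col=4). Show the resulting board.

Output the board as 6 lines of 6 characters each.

Place B at (2,4); scan 8 dirs for brackets.
Dir NW: opp run (1,3), next='.' -> no flip
Dir N: first cell '.' (not opp) -> no flip
Dir NE: first cell '.' (not opp) -> no flip
Dir W: opp run (2,3) capped by B -> flip
Dir E: first cell '.' (not opp) -> no flip
Dir SW: first cell 'B' (not opp) -> no flip
Dir S: first cell '.' (not opp) -> no flip
Dir SE: first cell '.' (not opp) -> no flip
All flips: (2,3)

Answer: ......
...W..
.BBBB.
..WB..
.W..B.
......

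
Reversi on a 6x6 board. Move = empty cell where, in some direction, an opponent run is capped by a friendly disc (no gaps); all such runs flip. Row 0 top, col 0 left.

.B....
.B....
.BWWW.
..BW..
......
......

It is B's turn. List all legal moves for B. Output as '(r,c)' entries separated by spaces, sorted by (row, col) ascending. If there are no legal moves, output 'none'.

(1,2): flips 1 -> legal
(1,3): no bracket -> illegal
(1,4): flips 1 -> legal
(1,5): no bracket -> illegal
(2,5): flips 3 -> legal
(3,1): no bracket -> illegal
(3,4): flips 1 -> legal
(3,5): no bracket -> illegal
(4,2): no bracket -> illegal
(4,3): no bracket -> illegal
(4,4): flips 2 -> legal

Answer: (1,2) (1,4) (2,5) (3,4) (4,4)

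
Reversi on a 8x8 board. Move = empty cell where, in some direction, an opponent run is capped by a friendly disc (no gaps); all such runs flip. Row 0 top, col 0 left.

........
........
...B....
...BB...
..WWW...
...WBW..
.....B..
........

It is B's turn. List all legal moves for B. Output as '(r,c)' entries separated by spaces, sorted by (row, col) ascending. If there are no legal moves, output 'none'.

(3,1): no bracket -> illegal
(3,2): flips 1 -> legal
(3,5): no bracket -> illegal
(4,1): no bracket -> illegal
(4,5): flips 1 -> legal
(4,6): no bracket -> illegal
(5,1): flips 1 -> legal
(5,2): flips 2 -> legal
(5,6): flips 1 -> legal
(6,2): no bracket -> illegal
(6,3): flips 2 -> legal
(6,4): no bracket -> illegal
(6,6): flips 2 -> legal

Answer: (3,2) (4,5) (5,1) (5,2) (5,6) (6,3) (6,6)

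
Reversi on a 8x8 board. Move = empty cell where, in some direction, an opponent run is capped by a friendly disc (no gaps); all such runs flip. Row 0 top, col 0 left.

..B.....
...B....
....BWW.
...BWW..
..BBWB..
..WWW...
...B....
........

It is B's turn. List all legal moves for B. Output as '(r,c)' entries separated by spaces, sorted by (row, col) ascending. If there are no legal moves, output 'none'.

Answer: (1,5) (1,6) (2,3) (2,7) (3,6) (4,1) (4,6) (5,5) (6,1) (6,2) (6,4) (6,5)

Derivation:
(1,4): no bracket -> illegal
(1,5): flips 2 -> legal
(1,6): flips 2 -> legal
(1,7): no bracket -> illegal
(2,3): flips 1 -> legal
(2,7): flips 2 -> legal
(3,6): flips 2 -> legal
(3,7): no bracket -> illegal
(4,1): flips 1 -> legal
(4,6): flips 1 -> legal
(5,1): no bracket -> illegal
(5,5): flips 1 -> legal
(6,1): flips 1 -> legal
(6,2): flips 1 -> legal
(6,4): flips 4 -> legal
(6,5): flips 1 -> legal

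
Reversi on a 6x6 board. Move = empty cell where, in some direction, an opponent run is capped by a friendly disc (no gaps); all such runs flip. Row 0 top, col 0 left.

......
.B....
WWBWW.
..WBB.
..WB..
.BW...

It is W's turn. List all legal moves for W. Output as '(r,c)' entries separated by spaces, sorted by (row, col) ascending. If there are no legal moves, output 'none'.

(0,0): no bracket -> illegal
(0,1): flips 1 -> legal
(0,2): flips 1 -> legal
(1,0): no bracket -> illegal
(1,2): flips 1 -> legal
(1,3): no bracket -> illegal
(2,5): flips 2 -> legal
(3,1): no bracket -> illegal
(3,5): flips 2 -> legal
(4,0): no bracket -> illegal
(4,1): no bracket -> illegal
(4,4): flips 2 -> legal
(4,5): flips 1 -> legal
(5,0): flips 1 -> legal
(5,3): flips 2 -> legal
(5,4): flips 1 -> legal

Answer: (0,1) (0,2) (1,2) (2,5) (3,5) (4,4) (4,5) (5,0) (5,3) (5,4)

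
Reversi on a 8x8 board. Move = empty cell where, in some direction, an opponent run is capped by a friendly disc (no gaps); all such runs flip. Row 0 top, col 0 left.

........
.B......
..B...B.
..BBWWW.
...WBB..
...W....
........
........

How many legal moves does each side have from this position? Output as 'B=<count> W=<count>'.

Answer: B=10 W=9

Derivation:
-- B to move --
(2,3): flips 1 -> legal
(2,4): flips 1 -> legal
(2,5): flips 1 -> legal
(2,7): flips 1 -> legal
(3,7): flips 3 -> legal
(4,2): flips 1 -> legal
(4,6): flips 1 -> legal
(4,7): no bracket -> illegal
(5,2): no bracket -> illegal
(5,4): flips 1 -> legal
(6,2): flips 1 -> legal
(6,3): flips 2 -> legal
(6,4): no bracket -> illegal
B mobility = 10
-- W to move --
(0,0): no bracket -> illegal
(0,1): no bracket -> illegal
(0,2): no bracket -> illegal
(1,0): no bracket -> illegal
(1,2): no bracket -> illegal
(1,3): no bracket -> illegal
(1,5): no bracket -> illegal
(1,6): flips 1 -> legal
(1,7): flips 1 -> legal
(2,0): no bracket -> illegal
(2,1): flips 1 -> legal
(2,3): flips 1 -> legal
(2,4): no bracket -> illegal
(2,5): no bracket -> illegal
(2,7): no bracket -> illegal
(3,1): flips 2 -> legal
(3,7): no bracket -> illegal
(4,1): no bracket -> illegal
(4,2): no bracket -> illegal
(4,6): flips 2 -> legal
(5,4): flips 2 -> legal
(5,5): flips 1 -> legal
(5,6): flips 1 -> legal
W mobility = 9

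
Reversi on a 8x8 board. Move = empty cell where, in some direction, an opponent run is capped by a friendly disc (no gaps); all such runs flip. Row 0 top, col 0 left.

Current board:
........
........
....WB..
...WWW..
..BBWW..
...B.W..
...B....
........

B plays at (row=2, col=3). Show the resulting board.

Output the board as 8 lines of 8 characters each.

Place B at (2,3); scan 8 dirs for brackets.
Dir NW: first cell '.' (not opp) -> no flip
Dir N: first cell '.' (not opp) -> no flip
Dir NE: first cell '.' (not opp) -> no flip
Dir W: first cell '.' (not opp) -> no flip
Dir E: opp run (2,4) capped by B -> flip
Dir SW: first cell '.' (not opp) -> no flip
Dir S: opp run (3,3) capped by B -> flip
Dir SE: opp run (3,4) (4,5), next='.' -> no flip
All flips: (2,4) (3,3)

Answer: ........
........
...BBB..
...BWW..
..BBWW..
...B.W..
...B....
........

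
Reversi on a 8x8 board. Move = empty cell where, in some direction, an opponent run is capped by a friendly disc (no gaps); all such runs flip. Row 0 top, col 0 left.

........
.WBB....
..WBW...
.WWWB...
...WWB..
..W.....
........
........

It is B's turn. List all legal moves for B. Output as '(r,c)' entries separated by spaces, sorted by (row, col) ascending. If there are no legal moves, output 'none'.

Answer: (1,0) (1,4) (2,1) (2,5) (3,0) (3,5) (4,0) (4,1) (4,2) (5,3) (5,4) (6,1)

Derivation:
(0,0): no bracket -> illegal
(0,1): no bracket -> illegal
(0,2): no bracket -> illegal
(1,0): flips 1 -> legal
(1,4): flips 1 -> legal
(1,5): no bracket -> illegal
(2,0): no bracket -> illegal
(2,1): flips 1 -> legal
(2,5): flips 1 -> legal
(3,0): flips 3 -> legal
(3,5): flips 1 -> legal
(4,0): flips 2 -> legal
(4,1): flips 1 -> legal
(4,2): flips 4 -> legal
(5,1): no bracket -> illegal
(5,3): flips 2 -> legal
(5,4): flips 1 -> legal
(5,5): no bracket -> illegal
(6,1): flips 2 -> legal
(6,2): no bracket -> illegal
(6,3): no bracket -> illegal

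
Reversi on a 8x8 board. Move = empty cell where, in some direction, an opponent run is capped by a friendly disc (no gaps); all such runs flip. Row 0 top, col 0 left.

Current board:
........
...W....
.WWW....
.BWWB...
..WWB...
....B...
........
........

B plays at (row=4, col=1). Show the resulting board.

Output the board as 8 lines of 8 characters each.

Place B at (4,1); scan 8 dirs for brackets.
Dir NW: first cell '.' (not opp) -> no flip
Dir N: first cell 'B' (not opp) -> no flip
Dir NE: opp run (3,2) (2,3), next='.' -> no flip
Dir W: first cell '.' (not opp) -> no flip
Dir E: opp run (4,2) (4,3) capped by B -> flip
Dir SW: first cell '.' (not opp) -> no flip
Dir S: first cell '.' (not opp) -> no flip
Dir SE: first cell '.' (not opp) -> no flip
All flips: (4,2) (4,3)

Answer: ........
...W....
.WWW....
.BWWB...
.BBBB...
....B...
........
........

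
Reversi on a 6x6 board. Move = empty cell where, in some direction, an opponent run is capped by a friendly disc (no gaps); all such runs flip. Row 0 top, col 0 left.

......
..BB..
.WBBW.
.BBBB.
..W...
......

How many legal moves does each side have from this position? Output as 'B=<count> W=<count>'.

-- B to move --
(1,0): flips 1 -> legal
(1,1): flips 1 -> legal
(1,4): flips 1 -> legal
(1,5): flips 1 -> legal
(2,0): flips 1 -> legal
(2,5): flips 1 -> legal
(3,0): flips 1 -> legal
(3,5): flips 1 -> legal
(4,1): no bracket -> illegal
(4,3): no bracket -> illegal
(5,1): flips 1 -> legal
(5,2): flips 1 -> legal
(5,3): flips 1 -> legal
B mobility = 11
-- W to move --
(0,1): no bracket -> illegal
(0,2): flips 4 -> legal
(0,3): flips 1 -> legal
(0,4): no bracket -> illegal
(1,1): no bracket -> illegal
(1,4): no bracket -> illegal
(2,0): flips 1 -> legal
(2,5): no bracket -> illegal
(3,0): no bracket -> illegal
(3,5): no bracket -> illegal
(4,0): no bracket -> illegal
(4,1): flips 1 -> legal
(4,3): flips 1 -> legal
(4,4): flips 1 -> legal
(4,5): no bracket -> illegal
W mobility = 6

Answer: B=11 W=6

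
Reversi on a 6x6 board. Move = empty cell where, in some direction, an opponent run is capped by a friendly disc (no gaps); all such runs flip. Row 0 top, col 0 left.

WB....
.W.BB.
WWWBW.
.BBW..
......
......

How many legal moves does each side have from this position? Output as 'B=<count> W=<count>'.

Answer: B=6 W=8

Derivation:
-- B to move --
(0,2): no bracket -> illegal
(1,0): flips 1 -> legal
(1,2): flips 1 -> legal
(1,5): no bracket -> illegal
(2,5): flips 1 -> legal
(3,0): no bracket -> illegal
(3,4): flips 2 -> legal
(3,5): flips 1 -> legal
(4,2): no bracket -> illegal
(4,3): flips 1 -> legal
(4,4): no bracket -> illegal
B mobility = 6
-- W to move --
(0,2): flips 2 -> legal
(0,3): flips 2 -> legal
(0,4): flips 2 -> legal
(0,5): no bracket -> illegal
(1,0): no bracket -> illegal
(1,2): no bracket -> illegal
(1,5): no bracket -> illegal
(2,5): no bracket -> illegal
(3,0): flips 2 -> legal
(3,4): no bracket -> illegal
(4,0): flips 1 -> legal
(4,1): flips 1 -> legal
(4,2): flips 2 -> legal
(4,3): flips 1 -> legal
W mobility = 8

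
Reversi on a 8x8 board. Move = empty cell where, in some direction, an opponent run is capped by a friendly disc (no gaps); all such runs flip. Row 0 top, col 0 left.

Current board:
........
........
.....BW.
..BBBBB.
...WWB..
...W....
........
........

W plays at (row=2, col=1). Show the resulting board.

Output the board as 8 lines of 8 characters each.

Place W at (2,1); scan 8 dirs for brackets.
Dir NW: first cell '.' (not opp) -> no flip
Dir N: first cell '.' (not opp) -> no flip
Dir NE: first cell '.' (not opp) -> no flip
Dir W: first cell '.' (not opp) -> no flip
Dir E: first cell '.' (not opp) -> no flip
Dir SW: first cell '.' (not opp) -> no flip
Dir S: first cell '.' (not opp) -> no flip
Dir SE: opp run (3,2) capped by W -> flip
All flips: (3,2)

Answer: ........
........
.W...BW.
..WBBBB.
...WWB..
...W....
........
........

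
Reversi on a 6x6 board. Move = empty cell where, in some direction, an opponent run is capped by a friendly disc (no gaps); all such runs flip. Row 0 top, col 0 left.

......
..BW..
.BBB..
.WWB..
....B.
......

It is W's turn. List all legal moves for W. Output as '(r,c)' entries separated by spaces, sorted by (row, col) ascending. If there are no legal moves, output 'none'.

(0,1): no bracket -> illegal
(0,2): flips 2 -> legal
(0,3): no bracket -> illegal
(1,0): flips 1 -> legal
(1,1): flips 2 -> legal
(1,4): flips 1 -> legal
(2,0): no bracket -> illegal
(2,4): no bracket -> illegal
(3,0): no bracket -> illegal
(3,4): flips 1 -> legal
(3,5): no bracket -> illegal
(4,2): no bracket -> illegal
(4,3): flips 2 -> legal
(4,5): no bracket -> illegal
(5,3): no bracket -> illegal
(5,4): no bracket -> illegal
(5,5): no bracket -> illegal

Answer: (0,2) (1,0) (1,1) (1,4) (3,4) (4,3)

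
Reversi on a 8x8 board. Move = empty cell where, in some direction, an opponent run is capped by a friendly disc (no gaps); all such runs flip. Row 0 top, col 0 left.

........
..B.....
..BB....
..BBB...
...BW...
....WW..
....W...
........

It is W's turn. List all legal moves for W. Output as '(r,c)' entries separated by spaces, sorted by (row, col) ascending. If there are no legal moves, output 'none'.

Answer: (1,1) (2,1) (2,4) (4,2)

Derivation:
(0,1): no bracket -> illegal
(0,2): no bracket -> illegal
(0,3): no bracket -> illegal
(1,1): flips 2 -> legal
(1,3): no bracket -> illegal
(1,4): no bracket -> illegal
(2,1): flips 2 -> legal
(2,4): flips 1 -> legal
(2,5): no bracket -> illegal
(3,1): no bracket -> illegal
(3,5): no bracket -> illegal
(4,1): no bracket -> illegal
(4,2): flips 1 -> legal
(4,5): no bracket -> illegal
(5,2): no bracket -> illegal
(5,3): no bracket -> illegal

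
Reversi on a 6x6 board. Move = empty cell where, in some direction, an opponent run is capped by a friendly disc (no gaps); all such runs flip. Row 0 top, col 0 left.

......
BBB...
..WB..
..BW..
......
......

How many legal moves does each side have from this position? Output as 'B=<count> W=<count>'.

-- B to move --
(1,3): no bracket -> illegal
(2,1): flips 1 -> legal
(2,4): no bracket -> illegal
(3,1): no bracket -> illegal
(3,4): flips 1 -> legal
(4,2): no bracket -> illegal
(4,3): flips 1 -> legal
(4,4): flips 2 -> legal
B mobility = 4
-- W to move --
(0,0): flips 1 -> legal
(0,1): no bracket -> illegal
(0,2): flips 1 -> legal
(0,3): no bracket -> illegal
(1,3): flips 1 -> legal
(1,4): no bracket -> illegal
(2,0): no bracket -> illegal
(2,1): no bracket -> illegal
(2,4): flips 1 -> legal
(3,1): flips 1 -> legal
(3,4): no bracket -> illegal
(4,1): no bracket -> illegal
(4,2): flips 1 -> legal
(4,3): no bracket -> illegal
W mobility = 6

Answer: B=4 W=6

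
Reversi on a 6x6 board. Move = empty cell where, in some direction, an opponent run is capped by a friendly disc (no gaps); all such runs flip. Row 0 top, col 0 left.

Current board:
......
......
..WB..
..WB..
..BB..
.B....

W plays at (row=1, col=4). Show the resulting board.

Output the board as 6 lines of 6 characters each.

Answer: ......
....W.
..WW..
..WB..
..BB..
.B....

Derivation:
Place W at (1,4); scan 8 dirs for brackets.
Dir NW: first cell '.' (not opp) -> no flip
Dir N: first cell '.' (not opp) -> no flip
Dir NE: first cell '.' (not opp) -> no flip
Dir W: first cell '.' (not opp) -> no flip
Dir E: first cell '.' (not opp) -> no flip
Dir SW: opp run (2,3) capped by W -> flip
Dir S: first cell '.' (not opp) -> no flip
Dir SE: first cell '.' (not opp) -> no flip
All flips: (2,3)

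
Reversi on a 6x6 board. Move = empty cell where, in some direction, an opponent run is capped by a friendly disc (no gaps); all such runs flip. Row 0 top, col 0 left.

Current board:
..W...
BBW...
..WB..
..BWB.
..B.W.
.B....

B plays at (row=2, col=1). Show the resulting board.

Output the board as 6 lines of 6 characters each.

Answer: ..W...
BBW...
.BBB..
..BWB.
..B.W.
.B....

Derivation:
Place B at (2,1); scan 8 dirs for brackets.
Dir NW: first cell 'B' (not opp) -> no flip
Dir N: first cell 'B' (not opp) -> no flip
Dir NE: opp run (1,2), next='.' -> no flip
Dir W: first cell '.' (not opp) -> no flip
Dir E: opp run (2,2) capped by B -> flip
Dir SW: first cell '.' (not opp) -> no flip
Dir S: first cell '.' (not opp) -> no flip
Dir SE: first cell 'B' (not opp) -> no flip
All flips: (2,2)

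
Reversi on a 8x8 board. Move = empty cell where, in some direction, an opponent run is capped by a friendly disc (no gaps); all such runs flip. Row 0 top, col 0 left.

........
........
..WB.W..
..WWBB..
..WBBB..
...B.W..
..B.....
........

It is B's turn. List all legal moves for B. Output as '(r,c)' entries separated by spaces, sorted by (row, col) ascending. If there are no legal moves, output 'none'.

Answer: (1,1) (1,5) (1,6) (2,1) (3,1) (4,1) (6,5) (6,6)

Derivation:
(1,1): flips 2 -> legal
(1,2): no bracket -> illegal
(1,3): no bracket -> illegal
(1,4): no bracket -> illegal
(1,5): flips 1 -> legal
(1,6): flips 1 -> legal
(2,1): flips 2 -> legal
(2,4): no bracket -> illegal
(2,6): no bracket -> illegal
(3,1): flips 3 -> legal
(3,6): no bracket -> illegal
(4,1): flips 2 -> legal
(4,6): no bracket -> illegal
(5,1): no bracket -> illegal
(5,2): no bracket -> illegal
(5,4): no bracket -> illegal
(5,6): no bracket -> illegal
(6,4): no bracket -> illegal
(6,5): flips 1 -> legal
(6,6): flips 1 -> legal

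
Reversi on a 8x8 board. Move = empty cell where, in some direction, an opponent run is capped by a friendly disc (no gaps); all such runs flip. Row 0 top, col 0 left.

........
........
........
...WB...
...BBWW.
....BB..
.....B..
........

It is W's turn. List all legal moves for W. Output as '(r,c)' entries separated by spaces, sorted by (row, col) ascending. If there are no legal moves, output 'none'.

Answer: (2,3) (3,5) (4,2) (5,3) (6,3) (6,4) (6,6) (7,5)

Derivation:
(2,3): flips 1 -> legal
(2,4): no bracket -> illegal
(2,5): no bracket -> illegal
(3,2): no bracket -> illegal
(3,5): flips 1 -> legal
(4,2): flips 2 -> legal
(5,2): no bracket -> illegal
(5,3): flips 1 -> legal
(5,6): no bracket -> illegal
(6,3): flips 1 -> legal
(6,4): flips 1 -> legal
(6,6): flips 2 -> legal
(7,4): no bracket -> illegal
(7,5): flips 2 -> legal
(7,6): no bracket -> illegal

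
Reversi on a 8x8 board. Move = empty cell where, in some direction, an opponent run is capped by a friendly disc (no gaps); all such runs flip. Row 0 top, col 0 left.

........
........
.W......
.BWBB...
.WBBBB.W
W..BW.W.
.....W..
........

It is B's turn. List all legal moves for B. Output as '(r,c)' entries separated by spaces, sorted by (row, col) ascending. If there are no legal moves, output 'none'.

Answer: (1,0) (1,1) (2,2) (4,0) (5,1) (5,5) (6,3) (6,4) (6,7) (7,6)

Derivation:
(1,0): flips 2 -> legal
(1,1): flips 1 -> legal
(1,2): no bracket -> illegal
(2,0): no bracket -> illegal
(2,2): flips 1 -> legal
(2,3): no bracket -> illegal
(3,0): no bracket -> illegal
(3,6): no bracket -> illegal
(3,7): no bracket -> illegal
(4,0): flips 1 -> legal
(4,6): no bracket -> illegal
(5,1): flips 1 -> legal
(5,2): no bracket -> illegal
(5,5): flips 1 -> legal
(5,7): no bracket -> illegal
(6,0): no bracket -> illegal
(6,1): no bracket -> illegal
(6,3): flips 1 -> legal
(6,4): flips 1 -> legal
(6,6): no bracket -> illegal
(6,7): flips 1 -> legal
(7,4): no bracket -> illegal
(7,5): no bracket -> illegal
(7,6): flips 2 -> legal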